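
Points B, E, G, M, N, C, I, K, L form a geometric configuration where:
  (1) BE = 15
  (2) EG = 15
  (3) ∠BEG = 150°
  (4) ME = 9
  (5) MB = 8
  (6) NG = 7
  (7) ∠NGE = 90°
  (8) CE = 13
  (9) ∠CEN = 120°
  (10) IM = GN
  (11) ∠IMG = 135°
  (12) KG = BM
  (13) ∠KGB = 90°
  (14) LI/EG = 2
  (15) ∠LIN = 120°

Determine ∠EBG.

Step 1: By the law of cosines on triangle BEG: BG² = 15² + 15² − 2·15·15·cos(150°) = 839.71, so BG ≈ 28.98.
Step 2: By the inverse law of cosines on triangle EBG: cos(∠EBG) = (15² + 28.98² − 15²) / (2·15·28.98) = 839.71/869.33 = 0.9659, so ∠EBG = 15°.

Therefore, the measure of angle ∠EBG = 15°.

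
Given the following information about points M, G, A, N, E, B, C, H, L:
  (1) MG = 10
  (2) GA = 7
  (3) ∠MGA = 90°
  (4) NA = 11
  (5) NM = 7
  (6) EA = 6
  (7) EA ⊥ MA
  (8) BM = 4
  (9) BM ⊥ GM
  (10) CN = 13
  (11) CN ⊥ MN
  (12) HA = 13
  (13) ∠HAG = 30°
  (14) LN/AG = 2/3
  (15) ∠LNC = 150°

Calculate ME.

Step 1: By the law of cosines on triangle AGM: AM² = 7² + 10² − 2·7·10·cos(90°) = 149, so AM = √149.
Step 2: By the law of cosines on triangle MAE: ME² = √149² + 6² − 2·√149·6·cos(90°) = 185, so ME = √185.

Therefore, the length of ME = √185.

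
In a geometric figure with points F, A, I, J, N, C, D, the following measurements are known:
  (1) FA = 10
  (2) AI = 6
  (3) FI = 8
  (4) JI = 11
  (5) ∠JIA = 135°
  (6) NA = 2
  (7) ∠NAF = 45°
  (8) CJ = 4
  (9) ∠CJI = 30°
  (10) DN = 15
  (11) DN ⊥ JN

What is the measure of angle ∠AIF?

Step 1: By the inverse law of cosines on triangle AIF: cos(∠AIF) = (6² + 8² − 10²) / (2·6·8) = 0/96 = 0, so ∠AIF = 90°.

Therefore, the measure of angle ∠AIF = 90°.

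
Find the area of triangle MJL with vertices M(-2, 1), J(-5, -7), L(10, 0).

Using the Shoelace formula for a triangle:
Area = (1/2)|x0(y1 - y2) + x1(y2 - y0) + x2(y0 - y1)|
Area = (1/2)|-2(-7 - 0) + -5(0 - 1) + 10(1 - -7)|
Area = (1/2)|14 + 5 + 80|
Area = (1/2)|99|
Area = (1/2)(99)
Area = 99/2

99/2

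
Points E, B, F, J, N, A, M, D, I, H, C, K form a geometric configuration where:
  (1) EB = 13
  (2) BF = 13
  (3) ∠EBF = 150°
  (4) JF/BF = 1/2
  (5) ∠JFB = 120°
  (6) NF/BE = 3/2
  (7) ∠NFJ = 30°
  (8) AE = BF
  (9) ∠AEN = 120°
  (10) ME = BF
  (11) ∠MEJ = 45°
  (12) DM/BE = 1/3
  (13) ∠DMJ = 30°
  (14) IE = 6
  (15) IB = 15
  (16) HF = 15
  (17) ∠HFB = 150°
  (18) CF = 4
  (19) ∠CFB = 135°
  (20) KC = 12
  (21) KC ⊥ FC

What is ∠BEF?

Step 1: By the law of cosines on triangle EBF: EF² = 13² + 13² − 2·13·13·cos(150°) = 630.72, so EF ≈ 25.11.
Step 2: By the inverse law of cosines on triangle BEF: cos(∠BEF) = (13² + 25.11² − 13²) / (2·13·25.11) = 630.72/652.97 = 0.9659, so ∠BEF = 15°.

Therefore, the measure of angle ∠BEF = 15°.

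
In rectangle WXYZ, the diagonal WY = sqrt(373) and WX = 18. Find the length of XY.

Using the Pythagorean theorem: d^2 = a^2 + b^2
b^2 = d^2 - a^2
b^2 = 373 - 324
b^2 = 49
b = sqrt(49) = 7

7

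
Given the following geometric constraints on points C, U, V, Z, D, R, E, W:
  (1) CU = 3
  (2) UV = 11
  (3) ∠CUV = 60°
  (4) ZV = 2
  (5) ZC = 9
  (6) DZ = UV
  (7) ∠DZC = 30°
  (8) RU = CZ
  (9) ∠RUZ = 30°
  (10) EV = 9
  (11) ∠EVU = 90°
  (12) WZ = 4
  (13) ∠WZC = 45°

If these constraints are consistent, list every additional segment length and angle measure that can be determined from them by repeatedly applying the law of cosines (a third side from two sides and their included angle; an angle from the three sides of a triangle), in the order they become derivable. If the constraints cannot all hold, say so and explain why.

The constraints are consistent. Derivable facts, in order:
After 1 step:
- CD ≈ 5.53
- CV = √97
- CW ≈ 6.79
- UE ≈ 14.21
After 2 steps:
- ∠CDZ = 54.53°
- ∠CVU = 15.3°
- ∠CVZ = 59.49°
- ∠CWZ = 110.38°
- ∠CZV = 109.47°
- ∠DCZ = 95.47°
- ∠EUV = 39.29°
- ∠UCV = 104.7°
- ∠UEV = 50.71°
- ∠VCZ = 11.04°
- ∠WCZ = 24.62°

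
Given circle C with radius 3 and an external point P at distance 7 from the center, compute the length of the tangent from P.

Let T be the point of tangency. Then CT ⊥ PT (radius ⊥ tangent).
In right triangle CTP: CP² = CT² + PT²
7² = 3² + PT²
PT² = 40, PT = 2*sqrt(10)

2*sqrt(10)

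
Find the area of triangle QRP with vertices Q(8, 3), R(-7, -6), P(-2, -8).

Shoelace: Area = (1/2)|8(-6--8) + -7(-8-3) + -2(3--6)| = (1/2)(75) = 75/2

75/2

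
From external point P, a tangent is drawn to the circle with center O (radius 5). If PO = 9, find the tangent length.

tangent = √(d² - r²) = √(9² - 5²) = √(81 - 25) = √56 = 2*sqrt(14)

2*sqrt(14)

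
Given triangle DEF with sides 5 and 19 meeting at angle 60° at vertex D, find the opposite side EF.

Law of cosines: EF^2 = 5^2 + 19^2 - 2(5)(19)cos(60°) = 291, so EF = sqrt(291).

sqrt(291)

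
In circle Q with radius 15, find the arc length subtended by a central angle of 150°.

The full circumference is 2πr = 2π(15) = 30*pi.
The arc spans 150° out of 360°, which is a fraction of 5/12.
Arc length = 30*pi × 5/12 = 25*pi/2.

25*pi/2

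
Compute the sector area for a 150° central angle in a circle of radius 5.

Sector area = πr² × θ/360
= π × 5² × 5/12
= π × 25 × 5/12
= 125*pi/12

125*pi/12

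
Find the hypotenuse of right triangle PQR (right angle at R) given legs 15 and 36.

By the Pythagorean theorem: PQ^2 = PR^2 + QR^2
PQ^2 = 15^2 + 36^2 = 225 + 1296 = 1521
PQ = sqrt(1521) = 39

39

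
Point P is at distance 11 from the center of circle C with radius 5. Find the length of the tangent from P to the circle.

Let T be the point of tangency. Then CT ⊥ PT (radius ⊥ tangent).
In right triangle CTP: CP² = CT² + PT²
11² = 5² + PT²
PT² = 96, PT = 4*sqrt(6)

4*sqrt(6)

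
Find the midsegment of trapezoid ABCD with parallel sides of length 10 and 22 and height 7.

midsegment = (10 + 22) / 2 = 32 / 2 = 16

16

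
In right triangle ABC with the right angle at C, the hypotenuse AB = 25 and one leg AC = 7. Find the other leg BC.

BC = sqrt(25^2 - 7^2) = sqrt(576) = 24

24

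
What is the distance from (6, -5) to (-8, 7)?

The horizontal distance is |-8 - 6| = 14 and the vertical distance is |7 - -5| = 12.
By the Pythagorean theorem, d = sqrt(14^2 + 12^2) = sqrt(340) = 2*sqrt(85).

2*sqrt(85)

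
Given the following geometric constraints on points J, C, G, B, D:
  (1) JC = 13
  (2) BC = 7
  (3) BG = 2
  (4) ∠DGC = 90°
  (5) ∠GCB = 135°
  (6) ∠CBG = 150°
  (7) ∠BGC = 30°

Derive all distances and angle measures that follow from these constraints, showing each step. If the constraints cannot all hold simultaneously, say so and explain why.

These constraints are not satisfiable: (5), (6) and (7) are the three interior angles of triangle GCB, which must sum to 180°, but 135° + 150° + 30° = 315°. No planar figure meets all of them, so nothing further can be derived.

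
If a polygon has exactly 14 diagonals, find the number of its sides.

Using d = n(n - 3)/2, we solve 14 = n(n - 3)/2.
So n(n - 3) = 28.
Testing n = 7: 7 * 4 = 28 = 28. Correct.
The polygon has 7 sides.

7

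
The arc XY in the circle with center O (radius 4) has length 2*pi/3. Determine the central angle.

θ = 360 × 2*pi/3 / (2π × 4) = 30° (rearranging arc length formula).

30°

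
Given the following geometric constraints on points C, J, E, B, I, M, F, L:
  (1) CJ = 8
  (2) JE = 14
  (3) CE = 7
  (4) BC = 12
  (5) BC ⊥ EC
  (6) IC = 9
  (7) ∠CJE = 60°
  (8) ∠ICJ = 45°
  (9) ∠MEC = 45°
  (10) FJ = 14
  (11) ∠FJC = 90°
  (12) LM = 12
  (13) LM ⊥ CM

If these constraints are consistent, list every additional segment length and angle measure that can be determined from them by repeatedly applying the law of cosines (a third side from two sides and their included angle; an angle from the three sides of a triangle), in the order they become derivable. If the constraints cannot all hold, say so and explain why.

These constraints are not satisfiable: (1), (2) and (3) fix all three sides of triangle CJE, so by the law of cosines cos(∠CJE) = (8² + 14² − 7²) / (2·8·14) = 0.9420, i.e. ∠CJE ≈ 19.62°, which contradicts (7) ∠CJE = 60°. No planar figure meets all of them, so nothing further can be derived.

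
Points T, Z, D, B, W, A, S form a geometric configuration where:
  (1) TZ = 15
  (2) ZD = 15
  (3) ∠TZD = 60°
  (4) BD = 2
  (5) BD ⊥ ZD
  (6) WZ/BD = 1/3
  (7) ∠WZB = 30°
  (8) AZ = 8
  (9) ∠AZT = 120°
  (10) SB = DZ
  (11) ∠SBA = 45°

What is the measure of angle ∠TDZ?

Step 1: By the law of cosines on triangle DZT: DT² = 15² + 15² − 2·15·15·cos(60°) = 225, so DT = 15.
Step 2: By the inverse law of cosines on triangle TDZ: cos(∠TDZ) = (15² + 15² − 15²) / (2·15·15) = 225/450 = 0.5, so ∠TDZ = 60°.

Therefore, the measure of angle ∠TDZ = 60°.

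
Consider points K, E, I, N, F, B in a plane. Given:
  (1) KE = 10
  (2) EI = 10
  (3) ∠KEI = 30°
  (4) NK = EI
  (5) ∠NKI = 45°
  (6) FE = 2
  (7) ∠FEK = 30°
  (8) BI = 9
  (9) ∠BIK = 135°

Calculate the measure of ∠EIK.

Step 1: By the law of cosines on triangle IEK: IK² = 10² + 10² − 2·10·10·cos(30°) = 26.79, so IK ≈ 5.18.
Step 2: By the inverse law of cosines on triangle EIK: cos(∠EIK) = (10² + 5.18² − 10²) / (2·10·5.18) = 26.79/103.53 = 0.2588, so ∠EIK = 75°.

Therefore, the measure of angle ∠EIK = 75°.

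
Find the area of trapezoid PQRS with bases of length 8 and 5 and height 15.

A trapezoid's area equals the midsegment times the height.
The midsegment is (8 + 5) / 2 = 13/2.
Area = 13/2 * 15 = 195/2.

195/2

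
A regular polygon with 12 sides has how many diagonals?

Total line segments between 12 vertices = C(12,2) = 66.
Subtract the 12 sides: 66 - 12 = 54 diagonals.

54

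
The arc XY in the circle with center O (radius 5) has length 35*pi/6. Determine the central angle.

θ = 360 × 35*pi/6 / (2π × 5) = 210° (rearranging arc length formula).

210°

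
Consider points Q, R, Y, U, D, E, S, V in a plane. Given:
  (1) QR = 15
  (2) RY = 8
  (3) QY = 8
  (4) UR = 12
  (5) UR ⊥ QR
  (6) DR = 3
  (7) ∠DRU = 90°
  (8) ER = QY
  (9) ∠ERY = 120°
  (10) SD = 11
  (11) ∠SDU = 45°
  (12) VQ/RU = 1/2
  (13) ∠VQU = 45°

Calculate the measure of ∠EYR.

From the given relations: ER = QY = 8.
Step 1: By the law of cosines on triangle YRE: YE² = 8² + 8² − 2·8·8·cos(120°) = 192, so YE = 8·√3.
Step 2: By the inverse law of cosines on triangle EYR: cos(∠EYR) = ((8·√3)² + 8² − 8²) / (2·8·√3·8) = 192/221.7 = 0.866, so ∠EYR = 30°.

Therefore, the measure of angle ∠EYR = 30°.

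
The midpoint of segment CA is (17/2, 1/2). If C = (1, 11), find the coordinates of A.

Using the midpoint formula: M = ((x1 + x2)/2, (y1 + y2)/2)
We know M = (17/2, 1/2) and C = (1, 11)
For x: 17/2 = (1 + x2)/2, so x2 = 2*17/2 - 1 = 16
For y: 1/2 = (11 + y2)/2, so y2 = 2*1/2 - 11 = -10
A = (16, -10)

(16, -10)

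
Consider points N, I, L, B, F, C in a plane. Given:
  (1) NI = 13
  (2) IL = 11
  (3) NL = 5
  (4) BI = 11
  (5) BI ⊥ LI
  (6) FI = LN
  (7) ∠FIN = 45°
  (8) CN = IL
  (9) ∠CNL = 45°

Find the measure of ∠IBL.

Step 1: By the law of cosines on triangle BIL: BL² = 11² + 11² − 2·11·11·cos(90°) = 242, so BL = 11·√2.
Step 2: By the inverse law of cosines on triangle IBL: cos(∠IBL) = (11² + (11·√2)² − 11²) / (2·11·11·√2) = 242/342.24 = 0.7071, so ∠IBL = 45°.

Therefore, the measure of angle ∠IBL = 45°.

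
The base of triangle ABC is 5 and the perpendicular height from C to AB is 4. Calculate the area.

Area = (1/2)(5)(4) = 10

10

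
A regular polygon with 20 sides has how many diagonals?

Total line segments between 20 vertices = C(20,2) = 190.
Subtract the 20 sides: 190 - 20 = 170 diagonals.

170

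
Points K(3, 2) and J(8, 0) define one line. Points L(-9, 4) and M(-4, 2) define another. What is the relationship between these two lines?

Slope of line 1: m1 = (0 - 2)/(8 - 3) = -2/5 = -2/5
Slope of line 2: m2 = (2 - 4)/(-4 - -9) = -2/5 = -2/5
m1 = m2, so the lines are parallel.

Parallel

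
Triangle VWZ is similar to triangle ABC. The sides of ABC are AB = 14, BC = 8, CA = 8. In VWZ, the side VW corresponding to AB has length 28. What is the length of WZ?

Similar triangles have proportional sides. Setting up the proportion:
VW / AB = WZ / BC
28 / 14 = WZ / 8
WZ = 8 * 28 / 14 = 16.

16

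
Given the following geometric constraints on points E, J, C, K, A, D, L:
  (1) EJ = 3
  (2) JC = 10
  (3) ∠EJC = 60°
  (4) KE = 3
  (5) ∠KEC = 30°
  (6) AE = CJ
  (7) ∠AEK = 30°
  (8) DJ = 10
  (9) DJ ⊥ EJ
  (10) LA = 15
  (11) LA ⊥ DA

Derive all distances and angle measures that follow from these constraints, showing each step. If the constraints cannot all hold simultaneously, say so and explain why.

The constraints are consistent.

From the given relations:
  AE = CJ = 10

Step 1: From EJ = 3, JC = 10, and ∠EJC = 60°, by the law of cosines:
  EC² = EJ² + JC² - 2·EJ·JC·cos(60°) = 9 + 100 - 30 = 79
  EC = √79

Step 2: From EJ = 3, JD = 10, and ∠EJD = 90°, by the law of cosines:
  ED² = EJ² + JD² - 2·EJ·JD·cos(90°) = 9 + 100 - 0 = 109
  ED = √109

Step 3: From KE = 3, EA = 10, and ∠KEA = 30°, by the law of cosines:
  KA² = KE² + EA² - 2·KE·EA·cos(30°) = 9 + 100 - 51.96 = 57.04
  KA ≈ 7.55

Step 4: From CE = √79, EK = 3, and ∠CEK = 30°, by the law of cosines:
  CK² = CE² + EK² - 2·CE·EK·cos(30°) = 79 + 9 - 46.18 = 41.82
  CK ≈ 6.47

Step 5: From EC = √79, EJ = 3, CJ = 10, by the inverse law of cosines:
  cos(∠CEJ) = (EC² + EJ² - CJ²) / (2·EC·EJ)
  ∠CEJ = 103°

Step 6: From ED = √109, EJ = 3, DJ = 10, by the inverse law of cosines:
  cos(∠DEJ) = (ED² + EJ² - DJ²) / (2·ED·EJ)
  ∠DEJ = 73.3°

Step 7: From CE = √79, CJ = 10, EJ = 3, by the inverse law of cosines:
  cos(∠ECJ) = (CE² + CJ² - EJ²) / (2·CE·CJ)
  ∠ECJ = 17°

Step 8: From KA = 7.55, KE = 3, AE = 10, by the inverse law of cosines:
  cos(∠AKE) = (KA² + KE² - AE²) / (2·KA·KE)
  ∠AKE = 138.54°

Step 9: From AE = 10, AK = 7.55, EK = 3, by the inverse law of cosines:
  cos(∠EAK) = (AE² + AK² - EK²) / (2·AE·AK)
  ∠EAK = 11.46°

Step 10: From DE = √109, DJ = 10, EJ = 3, by the inverse law of cosines:
  cos(∠EDJ) = (DE² + DJ² - EJ²) / (2·DE·DJ)
  ∠EDJ = 16.7°

Step 11: From CE = √79, CK = 6.47, EK = 3, by the inverse law of cosines:
  cos(∠ECK) = (CE² + CK² - EK²) / (2·CE·CK)
  ∠ECK = 13.41°

Step 12: From KC = 6.47, KE = 3, CE = √79, by the inverse law of cosines:
  cos(∠CKE) = (KC² + KE² - CE²) / (2·KC·KE)
  ∠CKE = 136.59°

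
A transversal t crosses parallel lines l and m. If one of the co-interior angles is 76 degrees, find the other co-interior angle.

Co-interior (same-side interior) angles are between the parallel lines on the same side of the transversal.
Unlike corresponding or alternate interior angles, they are supplementary rather than equal.
So the angle = 180 - 76 = 104 degrees.

104 degrees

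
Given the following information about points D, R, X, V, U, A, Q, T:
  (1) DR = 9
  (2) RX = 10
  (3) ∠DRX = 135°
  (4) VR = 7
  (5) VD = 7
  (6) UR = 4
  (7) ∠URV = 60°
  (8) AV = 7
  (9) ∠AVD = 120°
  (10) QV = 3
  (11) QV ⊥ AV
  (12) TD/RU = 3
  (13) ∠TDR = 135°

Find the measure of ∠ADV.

Step 1: By the law of cosines on triangle DVA: DA² = 7² + 7² − 2·7·7·cos(120°) = 147, so DA = 7·√3.
Step 2: By the inverse law of cosines on triangle ADV: cos(∠ADV) = ((7·√3)² + 7² − 7²) / (2·7·√3·7) = 147/169.74 = 0.866, so ∠ADV = 30°.

Therefore, the measure of angle ∠ADV = 30°.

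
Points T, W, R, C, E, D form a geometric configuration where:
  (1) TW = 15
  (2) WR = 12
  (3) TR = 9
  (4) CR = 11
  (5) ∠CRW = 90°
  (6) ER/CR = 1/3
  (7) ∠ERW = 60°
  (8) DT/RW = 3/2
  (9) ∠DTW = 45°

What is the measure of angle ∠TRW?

Step 1: By the inverse law of cosines on triangle TRW: cos(∠TRW) = (9² + 12² − 15²) / (2·9·12) = 0/216 = 0, so ∠TRW = 90°.

Therefore, the measure of angle ∠TRW = 90°.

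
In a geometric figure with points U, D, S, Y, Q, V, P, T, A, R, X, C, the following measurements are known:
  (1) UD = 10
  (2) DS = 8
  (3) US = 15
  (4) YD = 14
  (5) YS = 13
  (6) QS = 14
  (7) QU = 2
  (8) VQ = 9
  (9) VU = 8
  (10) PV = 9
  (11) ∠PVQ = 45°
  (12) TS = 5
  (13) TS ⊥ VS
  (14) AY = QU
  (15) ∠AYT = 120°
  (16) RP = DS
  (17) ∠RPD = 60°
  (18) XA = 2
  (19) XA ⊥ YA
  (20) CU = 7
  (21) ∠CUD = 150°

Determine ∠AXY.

From the given relations: AY = QU = 2.
Step 1: By the law of cosines on triangle XAY: XY² = 2² + 2² − 2·2·2·cos(90°) = 8, so XY = 2·√2.
Step 2: By the inverse law of cosines on triangle AXY: cos(∠AXY) = (2² + (2·√2)² − 2²) / (2·2·2·√2) = 8/11.31 = 0.7071, so ∠AXY = 45°.

Therefore, the measure of angle ∠AXY = 45°.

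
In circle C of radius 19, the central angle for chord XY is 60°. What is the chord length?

Drop a perpendicular from the center to the chord, bisecting both the chord and the central angle.
Each half-chord = r sin(θ/2) = 19 sin(30°).
The full chord = 2 × 19 × sin(30°) = 19.

19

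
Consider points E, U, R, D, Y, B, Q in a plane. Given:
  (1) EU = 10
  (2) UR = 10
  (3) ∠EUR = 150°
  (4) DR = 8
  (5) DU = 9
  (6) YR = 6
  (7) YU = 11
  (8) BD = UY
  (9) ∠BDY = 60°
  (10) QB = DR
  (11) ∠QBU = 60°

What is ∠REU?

Step 1: By the law of cosines on triangle EUR: ER² = 10² + 10² − 2·10·10·cos(150°) = 373.21, so ER ≈ 19.32.
Step 2: By the inverse law of cosines on triangle REU: cos(∠REU) = (19.32² + 10² − 10²) / (2·19.32·10) = 373.21/386.37 = 0.9659, so ∠REU = 15°.

Therefore, the measure of angle ∠REU = 15°.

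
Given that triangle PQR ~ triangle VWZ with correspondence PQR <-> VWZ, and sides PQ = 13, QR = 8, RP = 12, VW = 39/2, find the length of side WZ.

Similar triangles have proportional sides. Setting up the proportion:
VW / PQ = WZ / QR
39/2 / 13 = WZ / 8
WZ = 8 * 39/2 / 13 = 12.

12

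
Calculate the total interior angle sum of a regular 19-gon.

The sum of interior angles of an n-sided polygon is (n - 2) * 180.
For n = 19: (19 - 2) * 180 = 17 * 180 = 3060 degrees.

3060 degrees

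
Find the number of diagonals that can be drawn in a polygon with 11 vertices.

Each of the 11 vertices connects to 8 non-adjacent vertices via diagonals.
Total connections = 11 × 8 = 88, but each diagonal is counted twice.
Number of diagonals = 88 / 2 = 44.

44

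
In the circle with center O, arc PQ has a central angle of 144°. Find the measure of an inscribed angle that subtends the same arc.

An inscribed angle intercepts an arc from a point on the circle, while the central angle intercepts the same arc from the center.
The inscribed angle is always half the central angle: 144° / 2 = 72°.

72°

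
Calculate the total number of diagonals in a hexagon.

The number of diagonals in an n-gon is n(n - 3)/2.
For n = 6: 6(6 - 3)/2 = 6 × 3 / 2 = 9.

9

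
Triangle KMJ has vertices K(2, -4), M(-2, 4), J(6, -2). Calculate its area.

Using the Shoelace formula for a triangle:
Area = (1/2)|x0(y1 - y2) + x1(y2 - y0) + x2(y0 - y1)|
Area = (1/2)|2(4 - -2) + -2(-2 - -4) + 6(-4 - 4)|
Area = (1/2)|12 + -4 + -48|
Area = (1/2)|-40|
Area = (1/2)(40)
Area = 20

20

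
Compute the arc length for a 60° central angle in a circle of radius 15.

Arc length = 2π(15)(1/6) = 5*pi

5*pi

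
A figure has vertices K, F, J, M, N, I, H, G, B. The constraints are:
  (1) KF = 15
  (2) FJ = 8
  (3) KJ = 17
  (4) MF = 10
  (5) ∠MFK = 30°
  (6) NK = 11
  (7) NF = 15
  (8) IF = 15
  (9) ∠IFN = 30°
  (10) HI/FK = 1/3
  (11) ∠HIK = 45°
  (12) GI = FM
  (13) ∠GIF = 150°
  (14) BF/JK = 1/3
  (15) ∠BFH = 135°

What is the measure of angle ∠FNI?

Step 1: By the law of cosines on triangle NFI: NI² = 15² + 15² − 2·15·15·cos(30°) = 60.29, so NI ≈ 7.76.
Step 2: By the inverse law of cosines on triangle FNI: cos(∠FNI) = (15² + 7.76² − 15²) / (2·15·7.76) = 60.29/232.94 = 0.2588, so ∠FNI = 75°.

Therefore, the measure of angle ∠FNI = 75°.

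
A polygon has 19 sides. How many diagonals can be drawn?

The number of diagonals in an n-gon is n(n - 3)/2.
For n = 19: 19(19 - 3)/2 = 19 × 16 / 2 = 152.

152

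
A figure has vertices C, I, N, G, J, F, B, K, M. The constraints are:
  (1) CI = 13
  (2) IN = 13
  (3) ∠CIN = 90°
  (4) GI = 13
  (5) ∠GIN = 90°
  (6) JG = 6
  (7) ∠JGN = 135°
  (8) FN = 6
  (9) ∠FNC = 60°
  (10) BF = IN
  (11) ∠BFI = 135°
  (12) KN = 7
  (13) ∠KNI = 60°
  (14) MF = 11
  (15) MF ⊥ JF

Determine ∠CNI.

Step 1: By the law of cosines on triangle NIC: NC² = 13² + 13² − 2·13·13·cos(90°) = 338, so NC = 13·√2.
Step 2: By the inverse law of cosines on triangle CNI: cos(∠CNI) = ((13·√2)² + 13² − 13²) / (2·13·√2·13) = 338/478 = 0.7071, so ∠CNI = 45°.

Therefore, the measure of angle ∠CNI = 45°.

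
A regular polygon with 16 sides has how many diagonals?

Each of the 16 vertices connects to 13 non-adjacent vertices via diagonals.
Total connections = 16 × 13 = 208, but each diagonal is counted twice.
Number of diagonals = 208 / 2 = 104.

104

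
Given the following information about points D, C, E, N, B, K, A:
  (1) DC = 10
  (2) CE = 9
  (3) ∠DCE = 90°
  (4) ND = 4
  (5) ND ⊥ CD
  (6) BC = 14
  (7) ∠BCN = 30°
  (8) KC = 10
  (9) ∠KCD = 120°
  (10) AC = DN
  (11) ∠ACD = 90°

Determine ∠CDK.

Step 1: By the law of cosines on triangle DCK: DK² = 10² + 10² − 2·10·10·cos(120°) = 300, so DK = 10·√3.
Step 2: By the inverse law of cosines on triangle CDK: cos(∠CDK) = (10² + (10·√3)² − 10²) / (2·10·10·√3) = 300/346.41 = 0.866, so ∠CDK = 30°.

Therefore, the measure of angle ∠CDK = 30°.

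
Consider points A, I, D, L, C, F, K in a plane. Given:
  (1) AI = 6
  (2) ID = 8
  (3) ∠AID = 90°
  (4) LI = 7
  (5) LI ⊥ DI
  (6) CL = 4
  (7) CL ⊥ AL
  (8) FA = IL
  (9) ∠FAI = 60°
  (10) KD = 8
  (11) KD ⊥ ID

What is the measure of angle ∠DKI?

Step 1: By the law of cosines on triangle KDI: KI² = 8² + 8² − 2·8·8·cos(90°) = 128, so KI = 8·√2.
Step 2: By the inverse law of cosines on triangle DKI: cos(∠DKI) = (8² + (8·√2)² − 8²) / (2·8·8·√2) = 128/181.02 = 0.7071, so ∠DKI = 45°.

Therefore, the measure of angle ∠DKI = 45°.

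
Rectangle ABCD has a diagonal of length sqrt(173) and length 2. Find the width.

The diagonal of a rectangle forms a right triangle with the two sides.
Rearranging the Pythagorean theorem: missing side = sqrt(d^2 - known^2).
= sqrt(173 - 4) = sqrt(169) = 13.

13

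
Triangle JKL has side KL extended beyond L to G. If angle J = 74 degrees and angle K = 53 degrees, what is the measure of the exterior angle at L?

Exterior angle = 74 + 53 = 127 degrees (exterior angle theorem).

127 degrees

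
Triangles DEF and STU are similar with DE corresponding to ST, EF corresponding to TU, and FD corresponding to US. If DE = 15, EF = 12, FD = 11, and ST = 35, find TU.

k = 35/15 = 7/3. TU = 7/3 * 12 = 28.

28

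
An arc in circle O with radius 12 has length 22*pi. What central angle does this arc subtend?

The full circumference is 2πr = 24*pi.
The arc is 22*pi / 24*pi = 11/12 of the full circle.
So the central angle = 11/12 × 360° = 330°.

330°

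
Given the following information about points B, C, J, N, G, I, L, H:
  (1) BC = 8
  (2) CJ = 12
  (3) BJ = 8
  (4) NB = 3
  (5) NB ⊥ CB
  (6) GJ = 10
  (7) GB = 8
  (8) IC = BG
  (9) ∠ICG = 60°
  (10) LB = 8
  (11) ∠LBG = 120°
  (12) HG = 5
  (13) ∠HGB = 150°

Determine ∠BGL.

Step 1: By the law of cosines on triangle GBL: GL² = 8² + 8² − 2·8·8·cos(120°) = 192, so GL = 8·√3.
Step 2: By the inverse law of cosines on triangle BGL: cos(∠BGL) = (8² + (8·√3)² − 8²) / (2·8·8·√3) = 192/221.7 = 0.866, so ∠BGL = 30°.

Therefore, the measure of angle ∠BGL = 30°.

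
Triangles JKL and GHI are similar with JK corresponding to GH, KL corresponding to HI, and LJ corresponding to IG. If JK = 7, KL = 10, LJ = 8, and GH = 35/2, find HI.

k = 35/2/7 = 5/2. HI = 5/2 * 10 = 25.

25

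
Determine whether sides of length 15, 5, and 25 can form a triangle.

The longest side is 25. The other two sides sum to 5 + 15 = 20.
Since 20 ≤ 25, the two shorter sides cannot reach around to close the triangle.

No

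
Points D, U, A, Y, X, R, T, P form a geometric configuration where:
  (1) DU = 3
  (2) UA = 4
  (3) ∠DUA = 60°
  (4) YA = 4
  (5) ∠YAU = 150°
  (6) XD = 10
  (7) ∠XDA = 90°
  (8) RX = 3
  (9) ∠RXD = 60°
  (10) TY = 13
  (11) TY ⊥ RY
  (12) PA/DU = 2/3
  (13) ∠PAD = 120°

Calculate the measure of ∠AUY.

Step 1: By the law of cosines on triangle UAY: UY² = 4² + 4² − 2·4·4·cos(150°) = 59.71, so UY ≈ 7.73.
Step 2: By the inverse law of cosines on triangle AUY: cos(∠AUY) = (4² + 7.73² − 4²) / (2·4·7.73) = 59.71/61.82 = 0.9659, so ∠AUY = 15°.

Therefore, the measure of angle ∠AUY = 15°.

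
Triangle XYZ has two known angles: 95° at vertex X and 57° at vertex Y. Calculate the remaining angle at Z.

angle Z = 180 - 95 - 57 = 28 degrees.

28 degrees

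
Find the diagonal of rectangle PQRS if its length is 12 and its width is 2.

d = sqrt(12^2 + 2^2) = sqrt(148) = 2*sqrt(37)

2*sqrt(37)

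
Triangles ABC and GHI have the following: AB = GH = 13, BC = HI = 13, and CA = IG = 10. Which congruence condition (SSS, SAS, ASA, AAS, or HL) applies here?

Consider the given information: AB = GH = 13, BC = HI = 13, and CA = IG = 10
This is not ASA or HL: ASA requires two angles and the side between them. HL only applies to right triangles with matching hypotenuse and leg.
The correct criterion is SSS. All three pairs of corresponding sides are equal (Side-Side-Side).

SSS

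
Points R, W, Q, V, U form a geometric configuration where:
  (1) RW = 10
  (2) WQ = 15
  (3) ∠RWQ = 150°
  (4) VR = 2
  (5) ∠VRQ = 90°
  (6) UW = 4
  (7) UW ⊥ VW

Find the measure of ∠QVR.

Step 1: By the law of cosines on triangle QWR: QR² = 15² + 10² − 2·15·10·cos(150°) = 584.81, so QR ≈ 24.18.
Step 2: By the law of cosines on triangle VRQ: VQ² = 2² + 24.18² − 2·2·24.18·cos(90°) = 588.81, so VQ ≈ 24.27.
Step 3: By the inverse law of cosines on triangle QVR: cos(∠QVR) = (24.27² + 2² − 24.18²) / (2·24.27·2) = 8/97.06 = 0.0824, so ∠QVR = 85.27°.

Therefore, the measure of angle ∠QVR = 85.27°.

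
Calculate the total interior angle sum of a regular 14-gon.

The sum of interior angles of an n-sided polygon is (n - 2) * 180.
For n = 14: (14 - 2) * 180 = 12 * 180 = 2160 degrees.

2160 degrees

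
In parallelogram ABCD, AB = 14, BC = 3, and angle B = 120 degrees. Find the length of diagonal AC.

Using the law of cosines:
d^2 = 14^2 + 3^2 - 2(14)(3)cos(120 degrees)
d^2 = 196 + 9 - 84*-1/2
d^2 = 247
d = sqrt(247)

sqrt(247)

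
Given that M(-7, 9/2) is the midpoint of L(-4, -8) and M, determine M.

Using the midpoint formula: M = ((x1 + x2)/2, (y1 + y2)/2)
We know M = (-7, 9/2) and L = (-4, -8)
For x: -7 = (-4 + x2)/2, so x2 = 2*-7 - -4 = -10
For y: 9/2 = (-8 + y2)/2, so y2 = 2*9/2 - -8 = 17
M = (-10, 17)

(-10, 17)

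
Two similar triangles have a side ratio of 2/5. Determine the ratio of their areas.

Area ratio = (side ratio)^2 = (2/5)^2 = 4:25.

4:25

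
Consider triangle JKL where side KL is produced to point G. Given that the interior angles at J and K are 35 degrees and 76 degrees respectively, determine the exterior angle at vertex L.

By the exterior angle theorem, an exterior angle of a triangle equals the sum of the two remote interior angles.
Exterior angle = angle J + angle K
Exterior angle = 35 + 76 = 111 degrees

111 degrees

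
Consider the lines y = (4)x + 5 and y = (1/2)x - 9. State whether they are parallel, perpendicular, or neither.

Slope of line 1: m1 = 4
Slope of line 2: m2 = 1/2
For parallel lines we need equal slopes: 4 != 1/2.
For perpendicular lines we need m1*m2 = -1: (4)(1/2) = 2 != -1.
Since neither condition holds, the lines are neither parallel nor perpendicular.

Neither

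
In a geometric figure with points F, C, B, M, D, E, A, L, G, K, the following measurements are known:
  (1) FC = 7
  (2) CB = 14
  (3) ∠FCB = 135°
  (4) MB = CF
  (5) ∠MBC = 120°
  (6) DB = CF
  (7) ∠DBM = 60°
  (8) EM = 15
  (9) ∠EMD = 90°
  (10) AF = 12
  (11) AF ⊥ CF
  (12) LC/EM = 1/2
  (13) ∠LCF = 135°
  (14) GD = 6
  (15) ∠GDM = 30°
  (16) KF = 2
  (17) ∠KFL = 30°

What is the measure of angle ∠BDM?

From the given relations: DB = CF = 7; MB = CF = 7.
Step 1: By the law of cosines on triangle DBM: DM² = 7² + 7² − 2·7·7·cos(60°) = 49, so DM = 7.
Step 2: By the inverse law of cosines on triangle BDM: cos(∠BDM) = (7² + 7² − 7²) / (2·7·7) = 49/98 = 0.5, so ∠BDM = 60°.

Therefore, the measure of angle ∠BDM = 60°.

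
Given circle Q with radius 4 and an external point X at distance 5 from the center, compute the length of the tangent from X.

tangent = √(d² - r²) = √(5² - 4²) = √(25 - 16) = √9 = 3

3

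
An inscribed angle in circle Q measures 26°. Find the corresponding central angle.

Central angle = 2 × 26° = 52° (inscribed angle theorem).

52°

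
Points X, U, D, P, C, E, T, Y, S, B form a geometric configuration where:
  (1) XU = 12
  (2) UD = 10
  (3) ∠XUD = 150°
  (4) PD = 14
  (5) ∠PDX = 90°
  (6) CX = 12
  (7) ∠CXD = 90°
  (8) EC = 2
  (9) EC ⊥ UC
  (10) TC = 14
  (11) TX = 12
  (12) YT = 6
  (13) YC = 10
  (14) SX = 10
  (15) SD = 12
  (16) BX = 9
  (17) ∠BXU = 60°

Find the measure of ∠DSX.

Step 1: By the law of cosines on triangle DUX: DX² = 10² + 12² − 2·10·12·cos(150°) = 451.85, so DX ≈ 21.26.
Step 2: By the inverse law of cosines on triangle DSX: cos(∠DSX) = (12² + 10² − 21.26²) / (2·12·10) = -207.85/240 = -0.866, so ∠DSX = 150°.

Therefore, the measure of angle ∠DSX = 150°.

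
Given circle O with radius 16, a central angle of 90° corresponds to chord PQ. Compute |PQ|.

Chord length = 2r sin(θ/2)
= 2 × 16 × sin(90°/2)
= 2 × 16 × sin(45°)
= 16*sqrt(2)

16*sqrt(2)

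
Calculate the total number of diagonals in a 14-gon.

Total line segments between 14 vertices = C(14,2) = 91.
Subtract the 14 sides: 91 - 14 = 77 diagonals.

77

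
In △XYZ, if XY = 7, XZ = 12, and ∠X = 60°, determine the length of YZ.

By the law of cosines: YZ^2 = XY^2 + XZ^2 - 2*XY*XZ*cos(X)
YZ^2 = 7^2 + 12^2 - 2*7*12*cos(60°)
YZ^2 = 49 + 144 - 168*(1/2)
YZ^2 = 109
YZ = sqrt(109)

sqrt(109)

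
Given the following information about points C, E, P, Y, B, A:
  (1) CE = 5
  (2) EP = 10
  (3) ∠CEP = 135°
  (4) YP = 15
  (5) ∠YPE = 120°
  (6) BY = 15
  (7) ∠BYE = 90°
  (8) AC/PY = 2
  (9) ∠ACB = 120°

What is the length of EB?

Step 1: By the law of cosines on triangle EPY: EY² = 10² + 15² − 2·10·15·cos(120°) = 475, so EY = 5·√19.
Step 2: By the law of cosines on triangle EYB: EB² = (5·√19)² + 15² − 2·5·√19·15·cos(90°) = 700, so EB = 10·√7.

Therefore, the length of EB = 10·√7.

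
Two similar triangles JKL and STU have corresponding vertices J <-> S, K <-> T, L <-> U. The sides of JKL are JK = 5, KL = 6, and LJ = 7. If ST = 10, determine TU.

k = 10/5 = 2. TU = 2 * 6 = 12.

12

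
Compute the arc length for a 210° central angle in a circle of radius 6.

The full circumference is 2πr = 2π(6) = 12*pi.
The arc spans 210° out of 360°, which is a fraction of 7/12.
Arc length = 12*pi × 7/12 = 7*pi.

7*pi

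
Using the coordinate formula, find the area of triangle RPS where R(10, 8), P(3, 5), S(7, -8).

The Shoelace formula computes the area from vertex coordinates by summing cross products.
For vertices (10,8), (3,5), (7,-8):
Signed sum = 10*5 - 3*8 + 3*-8 - 7*5 + 7*8 - 10*-8
= 26 + -59 + 136 = 103
Area = (1/2)|103| = 103/2.

103/2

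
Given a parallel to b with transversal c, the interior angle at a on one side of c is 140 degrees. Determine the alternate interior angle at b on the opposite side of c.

Alternate interior angles formed by parallel lines and a transversal are equal.
The given angle is 140 degrees.
The alternate interior angle = 140 degrees.

140 degrees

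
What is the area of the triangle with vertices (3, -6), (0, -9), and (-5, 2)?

The Shoelace formula computes the area from vertex coordinates by summing cross products.
For vertices (3,-6), (0,-9), (-5,2):
Signed sum = 3*-9 - 0*-6 + 0*2 - -5*-9 + -5*-6 - 3*2
= -27 + -45 + 24 = -48
Area = (1/2)|-48| = 24.

24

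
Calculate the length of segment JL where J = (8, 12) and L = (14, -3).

d = sqrt((14 - 8)^2 + (-3 - 12)^2)
d = sqrt(6^2 + -15^2)
d = sqrt(36 + 225)
d = sqrt(261) = 3*sqrt(29)

3*sqrt(29)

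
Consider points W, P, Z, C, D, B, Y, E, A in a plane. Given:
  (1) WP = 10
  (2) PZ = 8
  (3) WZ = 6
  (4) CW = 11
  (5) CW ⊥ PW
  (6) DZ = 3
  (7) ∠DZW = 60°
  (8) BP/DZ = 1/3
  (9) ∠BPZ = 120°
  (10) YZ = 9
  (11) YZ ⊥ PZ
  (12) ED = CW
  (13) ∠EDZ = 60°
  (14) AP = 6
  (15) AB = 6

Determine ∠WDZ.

Step 1: By the law of cosines on triangle DZW: DW² = 3² + 6² − 2·3·6·cos(60°) = 27, so DW = 3·√3.
Step 2: By the inverse law of cosines on triangle WDZ: cos(∠WDZ) = ((3·√3)² + 3² − 6²) / (2·3·√3·3) = 0/31.18 = 0, so ∠WDZ = 90°.

Therefore, the measure of angle ∠WDZ = 90°.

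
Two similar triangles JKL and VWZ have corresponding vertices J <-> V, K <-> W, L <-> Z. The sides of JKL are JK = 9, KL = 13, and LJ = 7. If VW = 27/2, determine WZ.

k = 27/2/9 = 3/2. WZ = 3/2 * 13 = 39/2.

39/2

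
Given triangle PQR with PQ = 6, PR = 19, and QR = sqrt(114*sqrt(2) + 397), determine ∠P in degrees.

When all three sides of a triangle are known, the law of cosines can be rearranged to find any angle.
cos(C) = (a² + b² - c²) / (2ab) gives cos(P) = -sqrt(2)/2.
Taking the inverse cosine: P = 135°.

135°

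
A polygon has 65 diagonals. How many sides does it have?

Using d = n(n - 3)/2, we solve 65 = n(n - 3)/2.
So n(n - 3) = 130.
Testing n = 13: 13 * 10 = 130 = 130. Correct.
The polygon has 13 sides.

13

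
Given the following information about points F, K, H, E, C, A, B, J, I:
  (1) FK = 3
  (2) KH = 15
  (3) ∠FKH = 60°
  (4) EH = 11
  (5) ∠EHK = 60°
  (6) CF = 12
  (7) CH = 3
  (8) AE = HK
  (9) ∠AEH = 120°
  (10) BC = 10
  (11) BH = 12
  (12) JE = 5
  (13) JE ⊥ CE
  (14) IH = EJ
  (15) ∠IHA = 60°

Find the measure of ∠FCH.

Step 1: By the law of cosines on triangle FKH: FH² = 3² + 15² − 2·3·15·cos(60°) = 189, so FH = 3·√21.
Step 2: By the inverse law of cosines on triangle FCH: cos(∠FCH) = (12² + 3² − (3·√21)²) / (2·12·3) = -36/72 = -0.5, so ∠FCH = 120°.

Therefore, the measure of angle ∠FCH = 120°.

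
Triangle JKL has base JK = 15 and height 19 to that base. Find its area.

Area = (1/2)(15)(19) = 285/2

285/2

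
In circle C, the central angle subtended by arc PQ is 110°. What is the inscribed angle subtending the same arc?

An inscribed angle intercepts an arc from a point on the circle, while the central angle intercepts the same arc from the center.
The inscribed angle is always half the central angle: 110° / 2 = 55°.

55°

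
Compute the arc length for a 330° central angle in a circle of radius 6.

The full circumference is 2πr = 2π(6) = 12*pi.
The arc spans 330° out of 360°, which is a fraction of 11/12.
Arc length = 12*pi × 11/12 = 11*pi.

11*pi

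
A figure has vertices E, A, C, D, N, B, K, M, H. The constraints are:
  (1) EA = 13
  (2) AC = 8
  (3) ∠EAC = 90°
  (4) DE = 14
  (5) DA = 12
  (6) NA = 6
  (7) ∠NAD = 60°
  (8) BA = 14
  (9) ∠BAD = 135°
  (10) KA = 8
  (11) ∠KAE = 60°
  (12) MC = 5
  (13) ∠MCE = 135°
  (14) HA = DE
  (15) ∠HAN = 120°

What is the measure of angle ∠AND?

Step 1: By the law of cosines on triangle NAD: ND² = 6² + 12² − 2·6·12·cos(60°) = 108, so ND = 6·√3.
Step 2: By the inverse law of cosines on triangle AND: cos(∠AND) = (6² + (6·√3)² − 12²) / (2·6·6·√3) = 0/124.71 = 0, so ∠AND = 90°.

Therefore, the measure of angle ∠AND = 90°.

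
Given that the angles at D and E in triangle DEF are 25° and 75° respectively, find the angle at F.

By the triangle angle sum property, the three interior angles of any triangle add up to 180°.
We know angle D = 25° and angle E = 75°, so their sum is 100°.
Therefore angle F = 180° - 100° = 80°.

80 degrees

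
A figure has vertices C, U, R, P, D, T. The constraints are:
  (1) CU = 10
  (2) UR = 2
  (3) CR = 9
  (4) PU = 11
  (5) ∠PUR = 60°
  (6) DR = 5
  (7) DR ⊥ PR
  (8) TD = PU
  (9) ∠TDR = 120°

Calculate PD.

Step 1: By the law of cosines on triangle PUR: PR² = 11² + 2² − 2·11·2·cos(60°) = 103, so PR = √103.
Step 2: By the law of cosines on triangle PRD: PD² = √103² + 5² − 2·√103·5·cos(90°) = 128, so PD = 8·√2.

Therefore, the length of PD = 8·√2.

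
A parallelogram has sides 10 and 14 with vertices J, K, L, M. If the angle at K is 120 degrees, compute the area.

Area = 10 * 14 * sin(120°) = 140 * sqrt(3)/2 = 70*sqrt(3)

70*sqrt(3)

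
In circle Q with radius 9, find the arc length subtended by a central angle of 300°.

Arc length = 2π(9)(5/6) = 15*pi

15*pi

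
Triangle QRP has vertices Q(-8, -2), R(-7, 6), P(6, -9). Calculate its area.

Shoelace: Area = (1/2)|-8(6--9) + -7(-9--2) + 6(-2-6)| = (1/2)(119) = 119/2

119/2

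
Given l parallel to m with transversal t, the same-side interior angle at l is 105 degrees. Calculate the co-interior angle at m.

Co-interior (same-side interior) angles are between the parallel lines on the same side of the transversal.
Unlike corresponding or alternate interior angles, they are supplementary rather than equal.
So the angle = 180 - 105 = 75 degrees.

75 degrees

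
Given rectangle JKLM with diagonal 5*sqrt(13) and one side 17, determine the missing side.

b = sqrt(d^2 - a^2) = sqrt(325 - 289) = sqrt(36) = 6

6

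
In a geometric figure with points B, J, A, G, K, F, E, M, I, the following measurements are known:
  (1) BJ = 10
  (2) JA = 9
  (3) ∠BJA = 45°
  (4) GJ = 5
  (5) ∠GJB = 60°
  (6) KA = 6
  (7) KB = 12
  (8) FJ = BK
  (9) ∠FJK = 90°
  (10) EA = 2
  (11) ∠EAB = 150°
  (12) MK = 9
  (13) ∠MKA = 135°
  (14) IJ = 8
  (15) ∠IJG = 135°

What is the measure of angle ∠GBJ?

Step 1: By the law of cosines on triangle BJG: BG² = 10² + 5² − 2·10·5·cos(60°) = 75, so BG = 5·√3.
Step 2: By the inverse law of cosines on triangle GBJ: cos(∠GBJ) = ((5·√3)² + 10² − 5²) / (2·5·√3·10) = 150/173.21 = 0.866, so ∠GBJ = 30°.

Therefore, the measure of angle ∠GBJ = 30°.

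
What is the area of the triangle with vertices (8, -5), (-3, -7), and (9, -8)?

The Shoelace formula computes the area from vertex coordinates by summing cross products.
For vertices (8,-5), (-3,-7), (9,-8):
Signed sum = 8*-7 - -3*-5 + -3*-8 - 9*-7 + 9*-5 - 8*-8
= -71 + 87 + 19 = 35
Area = (1/2)|35| = 35/2.

35/2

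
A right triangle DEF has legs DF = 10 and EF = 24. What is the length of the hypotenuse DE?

DE = sqrt(10^2 + 24^2) = sqrt(676) = 26

26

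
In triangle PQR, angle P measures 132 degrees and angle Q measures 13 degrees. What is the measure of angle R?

Let angle R = x. Then 132 + 13 + x = 180.
x = 180 - 145 = 35 degrees.

35 degrees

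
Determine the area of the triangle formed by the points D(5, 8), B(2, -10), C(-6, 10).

Shoelace: Area = (1/2)|5(-10-10) + 2(10-8) + -6(8--10)| = (1/2)(204) = 102

102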